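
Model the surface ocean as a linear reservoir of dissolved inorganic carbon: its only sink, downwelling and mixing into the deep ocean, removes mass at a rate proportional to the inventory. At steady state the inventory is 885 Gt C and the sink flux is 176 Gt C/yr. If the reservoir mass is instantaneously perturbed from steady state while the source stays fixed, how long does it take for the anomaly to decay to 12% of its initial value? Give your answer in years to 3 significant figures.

10.7 yr

For a linear reservoir the anomaly decays as exp(−t/τ) with τ = M/F = 885/176 = 5.028 yr.
exp(−t/τ) = 0.12 ⇒ t = −τ ln(0.12) = 5.028 × 2.120 = 10.66 yr.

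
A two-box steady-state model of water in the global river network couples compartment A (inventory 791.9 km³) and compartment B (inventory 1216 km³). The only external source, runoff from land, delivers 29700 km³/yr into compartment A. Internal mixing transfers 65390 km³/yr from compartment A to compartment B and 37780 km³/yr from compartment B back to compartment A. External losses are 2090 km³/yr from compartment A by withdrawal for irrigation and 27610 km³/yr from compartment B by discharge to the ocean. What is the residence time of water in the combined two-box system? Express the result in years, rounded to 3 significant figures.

0.0676 yr

Residence time in the combined system uses the total inventory and the total *external* removal — internal exchanges between the two boxes cancel.
M_total = 791.9 + 1216 = 2007.9 km³.
ΣF_external_out = 2090 + 27610 = 29700 km³/yr.
τ = M_total / ΣF_ext = 2007.9 / 29700 = 0.06761 yr.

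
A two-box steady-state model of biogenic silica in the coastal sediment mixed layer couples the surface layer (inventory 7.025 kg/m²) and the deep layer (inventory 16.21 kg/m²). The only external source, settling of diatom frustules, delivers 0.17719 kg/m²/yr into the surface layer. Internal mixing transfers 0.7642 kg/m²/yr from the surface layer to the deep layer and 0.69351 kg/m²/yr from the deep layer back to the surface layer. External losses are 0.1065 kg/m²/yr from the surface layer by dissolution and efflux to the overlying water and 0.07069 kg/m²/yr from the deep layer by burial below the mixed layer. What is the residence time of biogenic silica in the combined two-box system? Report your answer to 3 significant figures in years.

131 yr

Residence time in the combined system uses the total inventory and the total *external* removal — internal exchanges between the two boxes cancel.
M_total = 7.025 + 16.21 = 23.235 kg/m².
ΣF_external_out = 0.1065 + 0.07069 = 0.17719 kg/m²/yr.
τ = M_total / ΣF_ext = 23.235 / 0.17719 = 131.1 yr.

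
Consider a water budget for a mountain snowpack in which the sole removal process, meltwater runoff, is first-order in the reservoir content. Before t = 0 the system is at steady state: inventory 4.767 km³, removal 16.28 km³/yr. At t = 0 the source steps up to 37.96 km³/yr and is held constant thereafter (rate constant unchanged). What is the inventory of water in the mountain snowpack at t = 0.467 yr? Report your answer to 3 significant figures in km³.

9.83 km³

The sink rate constant is k = F₀/M₀ = 16.28/4.767 = 3.415 yr⁻¹.
Solving dM/dt = F₁ − kM with M(0) = M₀ gives M(t) = F₁/k + (M₀ − F₁/k)·e^(−kt).
F₁/k = 37.96/3.415 = 11.115 km³; kt = 3.415 × 0.467 = 1.595, e^(−kt) = 0.2029.
M(0.467) = 11.115 + (4.767 − 11.115) × 0.2029 = 11.115 − 1.288 = 9.8269 km³.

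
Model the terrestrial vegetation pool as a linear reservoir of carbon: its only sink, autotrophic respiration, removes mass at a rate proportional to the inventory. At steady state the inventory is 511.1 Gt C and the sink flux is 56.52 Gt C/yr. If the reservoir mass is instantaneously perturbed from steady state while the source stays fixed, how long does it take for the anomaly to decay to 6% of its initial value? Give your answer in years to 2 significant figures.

For a linear reservoir the anomaly decays as exp(−t/τ) with τ = M/F = 511.1/56.52 = 9.043 yr.
exp(−t/τ) = 0.06 ⇒ t = −τ ln(0.06) = 9.043 × 2.813 = 25.44 yr.

25 yr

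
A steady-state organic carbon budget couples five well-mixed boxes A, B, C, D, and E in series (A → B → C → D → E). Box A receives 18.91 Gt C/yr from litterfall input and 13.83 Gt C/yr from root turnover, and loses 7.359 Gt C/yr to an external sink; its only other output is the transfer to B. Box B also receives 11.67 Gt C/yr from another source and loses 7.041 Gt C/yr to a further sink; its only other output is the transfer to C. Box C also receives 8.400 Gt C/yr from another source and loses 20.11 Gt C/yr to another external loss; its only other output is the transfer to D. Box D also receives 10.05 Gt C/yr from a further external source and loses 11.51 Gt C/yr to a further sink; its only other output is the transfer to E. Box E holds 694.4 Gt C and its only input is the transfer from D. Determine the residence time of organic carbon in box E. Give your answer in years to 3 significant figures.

Box A: F(A→B) = (18.91 + 13.83) − 7.359 = 25.381 Gt C/yr.
Box B: F(B→C) = (25.381 + 11.67) − 7.041 = 30.010 Gt C/yr.
Box C: F(C→D) = (30.010 + 8.400) − 20.11 = 18.300 Gt C/yr.
Box D: F(D→E) = (18.300 + 10.05) − 11.51 = 16.840 Gt C/yr.
Box E throughput = its input = 16.840 Gt C/yr; τ = 694.4 / 16.840 = 41.24 yr.

41.2 yr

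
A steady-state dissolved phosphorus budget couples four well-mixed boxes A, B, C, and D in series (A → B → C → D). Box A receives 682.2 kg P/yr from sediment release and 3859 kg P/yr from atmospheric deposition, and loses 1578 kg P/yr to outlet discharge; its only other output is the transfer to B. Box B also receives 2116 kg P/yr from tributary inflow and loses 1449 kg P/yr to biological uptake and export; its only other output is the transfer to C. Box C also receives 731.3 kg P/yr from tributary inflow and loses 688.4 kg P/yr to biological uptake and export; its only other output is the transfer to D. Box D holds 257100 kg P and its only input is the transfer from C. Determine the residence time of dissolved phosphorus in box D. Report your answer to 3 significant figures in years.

70.0 yr

Box A: F(A→B) = (682.2 + 3859) − 1578 = 2963.2 kg P/yr.
Box B: F(B→C) = (2963.2 + 2116) − 1449 = 3630.2 kg P/yr.
Box C: F(C→D) = (3630.2 + 731.3) − 688.4 = 3673.1 kg P/yr.
Box D throughput = its input = 3673.1 kg P/yr; τ = 257100 / 3673.1 = 70.00 yr.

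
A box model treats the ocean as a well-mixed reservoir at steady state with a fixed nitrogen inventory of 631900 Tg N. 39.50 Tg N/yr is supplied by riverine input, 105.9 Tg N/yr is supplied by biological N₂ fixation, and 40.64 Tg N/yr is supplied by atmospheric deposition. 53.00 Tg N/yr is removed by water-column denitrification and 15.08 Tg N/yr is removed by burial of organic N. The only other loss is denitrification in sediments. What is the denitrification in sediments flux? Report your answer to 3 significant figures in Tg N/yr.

At steady state ΣF_in = ΣF_out.
ΣF_in = 39.50 + 105.9 + 40.64 = 186.04 Tg N/yr.
Denitrification in sediments flux = ΣF_in − (53.00 + 15.08) = 186.04 − 68.08 = 118.0 Tg N/yr.

118 Tg N/yr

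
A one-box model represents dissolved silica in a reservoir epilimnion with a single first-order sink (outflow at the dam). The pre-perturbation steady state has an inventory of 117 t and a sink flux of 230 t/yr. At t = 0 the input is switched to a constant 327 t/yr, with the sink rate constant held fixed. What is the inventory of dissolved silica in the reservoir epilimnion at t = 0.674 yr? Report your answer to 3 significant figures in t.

153 t

Residence time τ = M₀/F₀ = 0.5087 yr. The eventual steady state is M_∞ = M₀·(F₁/F₀) = 117 × 327/230 = 166.34 t.
The anomaly ΔM(t) = M(t) − M_∞ decays as ΔM₀·e^(−t/τ) with ΔM₀ = 117 − 166.34 = −49.34 t.
At t = 0.674 yr, e^(−t/τ) = e^(−1.325) = 0.2658, so ΔM = −13.12 t and M = 166.34 − 13.12 = 153.23 t.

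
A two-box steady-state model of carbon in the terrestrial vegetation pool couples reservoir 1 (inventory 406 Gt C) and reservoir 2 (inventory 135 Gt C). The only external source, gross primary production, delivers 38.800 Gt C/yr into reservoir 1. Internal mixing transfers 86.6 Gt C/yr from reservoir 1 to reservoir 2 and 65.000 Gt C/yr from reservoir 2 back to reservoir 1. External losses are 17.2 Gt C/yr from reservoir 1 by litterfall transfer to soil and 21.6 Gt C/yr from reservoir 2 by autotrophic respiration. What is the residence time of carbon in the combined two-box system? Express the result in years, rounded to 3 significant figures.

13.9 yr

For the system as a whole, the A↔B exchange is internal and contributes nothing to the throughput; only the external sinks remove mass.
M_total = 406 + 135 = 541.00 Gt C.
ΣF_external_out = 17.2 + 21.6 = 38.800 Gt C/yr.
τ = M_total / ΣF_ext = 541.00 / 38.800 = 13.94 yr.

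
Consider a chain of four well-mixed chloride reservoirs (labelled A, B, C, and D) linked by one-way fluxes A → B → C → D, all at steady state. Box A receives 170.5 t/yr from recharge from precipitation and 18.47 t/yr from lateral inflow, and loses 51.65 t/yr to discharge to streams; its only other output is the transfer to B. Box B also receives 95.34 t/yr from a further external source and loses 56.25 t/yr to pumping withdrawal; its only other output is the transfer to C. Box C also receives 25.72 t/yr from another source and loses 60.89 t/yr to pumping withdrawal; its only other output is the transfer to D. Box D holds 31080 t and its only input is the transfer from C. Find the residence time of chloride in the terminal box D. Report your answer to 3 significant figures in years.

Box A: F(A→B) = (170.5 + 18.47) − 51.65 = 137.32 t/yr.
Box B: F(B→C) = (137.32 + 95.34) − 56.25 = 176.41 t/yr.
Box C: F(C→D) = (176.41 + 25.72) − 60.89 = 141.24 t/yr.
Box D throughput = its input = 141.24 t/yr; τ = 31080 / 141.24 = 220.1 yr.

220 yr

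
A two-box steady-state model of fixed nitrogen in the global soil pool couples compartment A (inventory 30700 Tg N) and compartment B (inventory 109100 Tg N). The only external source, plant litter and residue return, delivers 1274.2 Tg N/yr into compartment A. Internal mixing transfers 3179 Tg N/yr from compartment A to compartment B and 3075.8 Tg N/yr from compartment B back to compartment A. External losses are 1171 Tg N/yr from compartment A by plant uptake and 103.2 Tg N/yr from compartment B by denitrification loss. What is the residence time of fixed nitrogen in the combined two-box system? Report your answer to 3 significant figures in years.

110 yr

Treat the two boxes together as one reservoir: the mixing fluxes between them are internal recycling, so τ = ΣM / Σ(external losses).
M_total = 30700 + 109100 = 139800 Tg N.
ΣF_external_out = 1171 + 103.2 = 1274.2 Tg N/yr.
τ = M_total / ΣF_ext = 139800 / 1274.2 = 109.7 yr.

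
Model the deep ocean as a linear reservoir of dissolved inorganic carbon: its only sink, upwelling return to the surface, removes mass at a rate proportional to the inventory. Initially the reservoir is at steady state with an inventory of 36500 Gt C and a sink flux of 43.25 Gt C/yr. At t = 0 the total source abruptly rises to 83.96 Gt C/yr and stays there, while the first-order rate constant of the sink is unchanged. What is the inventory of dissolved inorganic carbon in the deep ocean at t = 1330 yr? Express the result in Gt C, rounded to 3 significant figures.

τ = M₀/F₀ = 36500/43.25 = 843.9 yr; rate constant k = 1/τ.
New steady state M_∞ = F₁/k = F₁·τ = 83.96 × 843.9 = 70856 Gt C.
M(t) = M_∞ + (M₀ − M_∞)·e^(−t/τ); t/τ = 1330/843.9 = 1.576, so e^(−t/τ) = 0.2068.
M(t) = 70856 − 34360 × 0.2068 = 63751 Gt C.

63800 Gt C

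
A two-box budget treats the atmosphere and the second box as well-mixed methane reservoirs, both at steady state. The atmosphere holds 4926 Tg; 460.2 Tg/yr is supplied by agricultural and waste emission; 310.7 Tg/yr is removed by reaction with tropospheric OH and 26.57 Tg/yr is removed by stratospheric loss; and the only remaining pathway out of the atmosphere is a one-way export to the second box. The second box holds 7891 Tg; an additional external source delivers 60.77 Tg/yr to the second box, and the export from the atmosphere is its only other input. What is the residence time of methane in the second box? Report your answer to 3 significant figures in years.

Balance the atmosphere: ΣF_in = 460.20 Tg/yr.
Export to the second box = ΣF_in − (310.7 + 26.57) = 122.93 Tg/yr.
Total input to the second box = 122.93 + 60.77 = 183.70 Tg/yr; at steady state this equals its total output.
τ = M / F = 7891 / 183.70 = 42.96 yr.

43.0 yr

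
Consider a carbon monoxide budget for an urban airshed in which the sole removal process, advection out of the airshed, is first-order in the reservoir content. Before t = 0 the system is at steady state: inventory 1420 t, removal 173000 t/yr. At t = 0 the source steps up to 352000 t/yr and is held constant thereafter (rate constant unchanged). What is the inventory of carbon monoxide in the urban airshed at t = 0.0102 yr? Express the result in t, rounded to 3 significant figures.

The sink rate constant is k = F₀/M₀ = 173000/1420 = 121.8 yr⁻¹.
Solving dM/dt = F₁ − kM with M(0) = M₀ gives M(t) = F₁/k + (M₀ − F₁/k)·e^(−kt).
F₁/k = 352000/121.8 = 2889.2 t; kt = 121.8 × 0.0102 = 1.243, e^(−kt) = 0.2886.
M(0.0102) = 2889.2 + (1420 − 2889.2) × 0.2886 = 2889.2 − 424.0 = 2465.2 t.

2470 t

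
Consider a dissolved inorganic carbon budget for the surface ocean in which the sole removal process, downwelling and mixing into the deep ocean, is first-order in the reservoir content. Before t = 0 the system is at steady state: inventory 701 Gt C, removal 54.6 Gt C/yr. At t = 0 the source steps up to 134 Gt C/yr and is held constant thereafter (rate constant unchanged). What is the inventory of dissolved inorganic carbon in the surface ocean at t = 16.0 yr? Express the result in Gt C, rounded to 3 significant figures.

1430 Gt C

τ = M₀/F₀ = 701/54.6 = 12.84 yr; rate constant k = 1/τ.
New steady state M_∞ = F₁/k = F₁·τ = 134 × 12.84 = 1720.4 Gt C.
M(t) = M_∞ + (M₀ − M_∞)·e^(−t/τ); t/τ = 16.0/12.84 = 1.246, so e^(−t/τ) = 0.2876.
M(t) = 1720.4 − 1019 × 0.2876 = 1427.2 Gt C.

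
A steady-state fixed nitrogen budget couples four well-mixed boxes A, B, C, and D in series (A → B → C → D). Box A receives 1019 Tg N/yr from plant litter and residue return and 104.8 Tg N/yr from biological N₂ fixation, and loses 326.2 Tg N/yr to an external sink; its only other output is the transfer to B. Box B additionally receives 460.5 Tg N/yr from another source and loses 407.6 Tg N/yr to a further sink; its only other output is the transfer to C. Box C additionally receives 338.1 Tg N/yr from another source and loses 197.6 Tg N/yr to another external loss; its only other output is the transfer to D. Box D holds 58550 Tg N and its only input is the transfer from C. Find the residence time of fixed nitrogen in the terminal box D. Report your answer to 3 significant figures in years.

Box A: F(A→B) = (1019 + 104.8) − 326.2 = 797.60 Tg N/yr.
Box B: F(B→C) = (797.60 + 460.5) − 407.6 = 850.50 Tg N/yr.
Box C: F(C→D) = (850.50 + 338.1) − 197.6 = 991.00 Tg N/yr.
Box D throughput = its input = 991.00 Tg N/yr; τ = 58550 / 991.00 = 59.08 yr.

59.1 yr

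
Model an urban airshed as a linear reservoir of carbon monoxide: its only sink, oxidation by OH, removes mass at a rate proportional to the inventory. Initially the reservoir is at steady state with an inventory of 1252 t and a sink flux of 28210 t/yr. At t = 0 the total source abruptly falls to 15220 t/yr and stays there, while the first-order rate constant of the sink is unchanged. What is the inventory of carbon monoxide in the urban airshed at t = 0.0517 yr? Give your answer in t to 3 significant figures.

855 t

The sink rate constant is k = F₀/M₀ = 28210/1252 = 22.53 yr⁻¹.
Solving dM/dt = F₁ − kM with M(0) = M₀ gives M(t) = F₁/k + (M₀ − F₁/k)·e^(−kt).
F₁/k = 15220/22.53 = 675.49 t; kt = 22.53 × 0.0517 = 1.165, e^(−kt) = 0.3120.
M(0.0517) = 675.49 + (1252 − 675.49) × 0.3120 = 675.49 + 179.8 = 855.33 t.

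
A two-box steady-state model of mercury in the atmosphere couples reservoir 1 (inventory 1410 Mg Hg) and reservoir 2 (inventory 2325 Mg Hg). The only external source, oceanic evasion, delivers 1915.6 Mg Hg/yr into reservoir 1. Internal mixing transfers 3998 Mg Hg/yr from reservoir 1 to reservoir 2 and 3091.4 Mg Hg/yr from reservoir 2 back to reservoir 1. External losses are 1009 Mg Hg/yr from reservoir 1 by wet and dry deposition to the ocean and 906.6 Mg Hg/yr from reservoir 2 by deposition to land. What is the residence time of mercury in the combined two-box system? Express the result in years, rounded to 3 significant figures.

1.95 yr

Treat the two boxes together as one reservoir: the mixing fluxes between them are internal recycling, so τ = ΣM / Σ(external losses).
M_total = 1410 + 2325 = 3735.0 Mg Hg.
ΣF_external_out = 1009 + 906.6 = 1915.6 Mg Hg/yr.
τ = M_total / ΣF_ext = 3735.0 / 1915.6 = 1.950 yr.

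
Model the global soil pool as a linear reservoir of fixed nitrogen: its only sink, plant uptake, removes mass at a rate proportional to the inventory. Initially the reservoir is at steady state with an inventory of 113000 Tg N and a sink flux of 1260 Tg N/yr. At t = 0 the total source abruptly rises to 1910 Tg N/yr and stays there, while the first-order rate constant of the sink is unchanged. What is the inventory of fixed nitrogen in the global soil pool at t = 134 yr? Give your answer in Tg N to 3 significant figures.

158000 Tg N

The sink rate constant is k = F₀/M₀ = 1260/113000 = 0.01115 yr⁻¹.
Solving dM/dt = F₁ − kM with M(0) = M₀ gives M(t) = F₁/k + (M₀ − F₁/k)·e^(−kt).
F₁/k = 1910/0.01115 = 171290 Tg N; kt = 0.01115 × 134 = 1.494, e^(−kt) = 0.2244.
M(134) = 171290 + (113000 − 171290) × 0.2244 = 171290 − 13080 = 158210 Tg N.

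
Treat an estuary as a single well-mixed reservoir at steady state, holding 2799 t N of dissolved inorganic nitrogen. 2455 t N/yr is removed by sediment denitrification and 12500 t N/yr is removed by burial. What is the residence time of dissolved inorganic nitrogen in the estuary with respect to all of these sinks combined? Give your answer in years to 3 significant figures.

Total removal flux = 2455 + 12500 = 14955 t N/yr.
τ = M / ΣF_out = 2799 / 14955 = 0.1872 yr.

0.187 yr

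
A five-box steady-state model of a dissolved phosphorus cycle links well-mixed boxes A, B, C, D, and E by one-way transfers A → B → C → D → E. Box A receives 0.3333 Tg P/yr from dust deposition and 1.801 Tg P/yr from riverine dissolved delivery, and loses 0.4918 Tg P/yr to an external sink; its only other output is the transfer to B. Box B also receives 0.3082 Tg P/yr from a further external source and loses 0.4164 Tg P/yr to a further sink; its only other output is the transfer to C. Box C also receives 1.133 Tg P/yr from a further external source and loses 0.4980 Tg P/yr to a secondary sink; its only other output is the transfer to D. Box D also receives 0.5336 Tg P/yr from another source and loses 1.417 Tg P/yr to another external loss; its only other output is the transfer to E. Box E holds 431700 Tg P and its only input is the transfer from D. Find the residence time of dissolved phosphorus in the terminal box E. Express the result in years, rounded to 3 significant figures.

Box A: F(A→B) = (0.3333 + 1.801) − 0.4918 = 1.6425 Tg P/yr.
Box B: F(B→C) = (1.6425 + 0.3082) − 0.4164 = 1.5343 Tg P/yr.
Box C: F(C→D) = (1.5343 + 1.133) − 0.4980 = 2.1693 Tg P/yr.
Box D: F(D→E) = (2.1693 + 0.5336) − 1.417 = 1.2859 Tg P/yr.
Box E throughput = its input = 1.2859 Tg P/yr; τ = 431700 / 1.2859 = 335700 yr.

336000 yr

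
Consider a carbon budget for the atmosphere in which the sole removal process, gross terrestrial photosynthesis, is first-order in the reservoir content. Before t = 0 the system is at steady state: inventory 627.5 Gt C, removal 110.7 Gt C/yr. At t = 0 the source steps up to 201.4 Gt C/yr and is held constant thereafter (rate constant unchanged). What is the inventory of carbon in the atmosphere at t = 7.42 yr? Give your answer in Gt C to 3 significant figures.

Residence time τ = M₀/F₀ = 5.668 yr. The eventual steady state is M_∞ = M₀·(F₁/F₀) = 627.5 × 201.4/110.7 = 1141.6 Gt C.
The anomaly ΔM(t) = M(t) − M_∞ decays as ΔM₀·e^(−t/τ) with ΔM₀ = 627.5 − 1141.6 = −514.1 Gt C.
At t = 7.42 yr, e^(−t/τ) = e^(−1.309) = 0.2701, so ΔM = −138.9 Gt C and M = 1141.6 − 138.9 = 1002.8 Gt C.

1000 Gt C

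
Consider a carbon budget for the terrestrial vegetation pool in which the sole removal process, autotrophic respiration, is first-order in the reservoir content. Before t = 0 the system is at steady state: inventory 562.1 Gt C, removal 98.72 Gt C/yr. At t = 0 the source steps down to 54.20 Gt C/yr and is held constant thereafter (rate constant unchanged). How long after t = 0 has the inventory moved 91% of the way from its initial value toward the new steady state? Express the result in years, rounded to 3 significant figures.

τ = M₀/F₀ = 562.1/98.72 = 5.694 yr.
The remaining gap fraction is e^(−t/τ); 91% covered ⇒ e^(−t/τ) = 0.0900.
t = −τ ln(0.0900) = 5.694 × 2.408 = 13.71 yr.

13.7 yr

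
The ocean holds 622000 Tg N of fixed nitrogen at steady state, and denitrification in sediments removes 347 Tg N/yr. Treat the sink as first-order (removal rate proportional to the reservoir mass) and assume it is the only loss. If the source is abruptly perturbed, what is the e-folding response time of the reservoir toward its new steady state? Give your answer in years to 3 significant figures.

For a linear reservoir the response time equals the residence time τ = M/F.
τ = 622000 / 347 = 1793 yr.

1790 yr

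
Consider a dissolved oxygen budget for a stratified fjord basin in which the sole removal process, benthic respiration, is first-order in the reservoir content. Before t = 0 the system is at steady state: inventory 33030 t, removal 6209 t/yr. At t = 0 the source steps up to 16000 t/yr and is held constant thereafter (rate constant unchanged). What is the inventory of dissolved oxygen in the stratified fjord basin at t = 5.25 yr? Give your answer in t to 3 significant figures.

65700 t

τ = M₀/F₀ = 33030/6209 = 5.320 yr; rate constant k = 1/τ.
New steady state M_∞ = F₁/k = F₁·τ = 16000 × 5.320 = 85115 t.
M(t) = M_∞ + (M₀ − M_∞)·e^(−t/τ); t/τ = 5.25/5.320 = 0.9869, so e^(−t/τ) = 0.3727.
M(t) = 85115 − 52090 × 0.3727 = 65701 t.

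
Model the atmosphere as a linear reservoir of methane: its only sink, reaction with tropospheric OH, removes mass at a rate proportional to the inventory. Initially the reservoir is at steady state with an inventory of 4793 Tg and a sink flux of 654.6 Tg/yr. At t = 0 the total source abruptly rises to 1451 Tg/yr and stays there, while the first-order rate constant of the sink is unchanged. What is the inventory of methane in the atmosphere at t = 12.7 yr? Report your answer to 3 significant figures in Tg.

Residence time τ = M₀/F₀ = 7.322 yr. The eventual steady state is M_∞ = M₀·(F₁/F₀) = 4793 × 1451/654.6 = 10624 Tg.
The anomaly ΔM(t) = M(t) − M_∞ decays as ΔM₀·e^(−t/τ) with ΔM₀ = 4793 − 10624 = −5831 Tg.
At t = 12.7 yr, e^(−t/τ) = e^(−1.734) = 0.1765, so ΔM = −1029 Tg and M = 10624 − 1029 = 9595.1 Tg.

9600 Tg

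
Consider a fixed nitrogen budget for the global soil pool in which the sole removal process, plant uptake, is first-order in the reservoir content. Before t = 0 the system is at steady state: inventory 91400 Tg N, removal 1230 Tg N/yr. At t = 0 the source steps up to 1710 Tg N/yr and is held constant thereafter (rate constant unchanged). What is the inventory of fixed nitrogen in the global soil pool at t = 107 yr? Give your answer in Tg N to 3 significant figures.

119000 Tg N

τ = M₀/F₀ = 91400/1230 = 74.31 yr; rate constant k = 1/τ.
New steady state M_∞ = F₁/k = F₁·τ = 1710 × 74.31 = 127070 Tg N.
M(t) = M_∞ + (M₀ − M_∞)·e^(−t/τ); t/τ = 107/74.31 = 1.440, so e^(−t/τ) = 0.2369.
M(t) = 127070 − 35670 × 0.2369 = 118620 Tg N.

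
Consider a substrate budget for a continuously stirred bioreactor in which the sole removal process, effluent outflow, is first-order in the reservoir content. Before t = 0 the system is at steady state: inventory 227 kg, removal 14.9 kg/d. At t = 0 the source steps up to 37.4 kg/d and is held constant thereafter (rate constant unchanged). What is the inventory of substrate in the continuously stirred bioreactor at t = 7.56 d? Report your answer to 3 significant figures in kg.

τ = M₀/F₀ = 227/14.9 = 15.23 d; rate constant k = 1/τ.
New steady state M_∞ = F₁/k = F₁·τ = 37.4 × 15.23 = 569.79 kg.
M(t) = M_∞ + (M₀ − M_∞)·e^(−t/τ); t/τ = 7.56/15.23 = 0.4962, so e^(−t/τ) = 0.6088.
M(t) = 569.79 − 342.8 × 0.6088 = 361.09 kg.

361 kg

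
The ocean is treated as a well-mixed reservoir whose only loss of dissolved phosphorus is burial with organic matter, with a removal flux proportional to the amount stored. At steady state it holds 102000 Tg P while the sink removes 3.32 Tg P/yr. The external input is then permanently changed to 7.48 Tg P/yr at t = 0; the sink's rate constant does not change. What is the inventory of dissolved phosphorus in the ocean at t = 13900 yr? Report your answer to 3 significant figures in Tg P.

Residence time τ = M₀/F₀ = 30720 yr. The eventual steady state is M_∞ = M₀·(F₁/F₀) = 102000 × 7.48/3.32 = 229810 Tg P.
The anomaly ΔM(t) = M(t) − M_∞ decays as ΔM₀·e^(−t/τ) with ΔM₀ = 102000 − 229810 = −127800 Tg P.
At t = 13900 yr, e^(−t/τ) = e^(−0.4524) = 0.6361, so ΔM = −81300 Tg P and M = 229810 − 81300 = 148510 Tg P.

149000 Tg P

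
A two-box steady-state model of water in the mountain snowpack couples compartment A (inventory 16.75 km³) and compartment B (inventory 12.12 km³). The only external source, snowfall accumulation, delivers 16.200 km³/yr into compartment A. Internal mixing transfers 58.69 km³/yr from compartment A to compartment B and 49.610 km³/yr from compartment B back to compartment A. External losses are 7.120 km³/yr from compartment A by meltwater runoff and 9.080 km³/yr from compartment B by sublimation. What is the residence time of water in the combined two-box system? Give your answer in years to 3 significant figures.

Residence time in the combined system uses the total inventory and the total *external* removal — internal exchanges between the two boxes cancel.
M_total = 16.75 + 12.12 = 28.870 km³.
ΣF_external_out = 7.120 + 9.080 = 16.200 km³/yr.
τ = M_total / ΣF_ext = 28.870 / 16.200 = 1.782 yr.

1.78 yr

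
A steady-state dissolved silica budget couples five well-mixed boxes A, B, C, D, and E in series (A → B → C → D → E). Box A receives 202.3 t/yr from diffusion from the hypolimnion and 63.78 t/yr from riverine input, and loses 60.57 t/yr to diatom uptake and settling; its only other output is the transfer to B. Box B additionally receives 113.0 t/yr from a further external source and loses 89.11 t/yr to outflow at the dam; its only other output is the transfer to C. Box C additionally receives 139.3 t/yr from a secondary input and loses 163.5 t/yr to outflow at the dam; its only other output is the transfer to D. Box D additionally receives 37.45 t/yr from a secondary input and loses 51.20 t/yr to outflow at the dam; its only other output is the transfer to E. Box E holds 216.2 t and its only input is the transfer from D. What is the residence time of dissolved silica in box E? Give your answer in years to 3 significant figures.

1.13 yr

Box A: F(A→B) = (202.3 + 63.78) − 60.57 = 205.51 t/yr.
Box B: F(B→C) = (205.51 + 113.0) − 89.11 = 229.40 t/yr.
Box C: F(C→D) = (229.40 + 139.3) − 163.5 = 205.20 t/yr.
Box D: F(D→E) = (205.20 + 37.45) − 51.20 = 191.45 t/yr.
Box E throughput = its input = 191.45 t/yr; τ = 216.2 / 191.45 = 1.129 yr.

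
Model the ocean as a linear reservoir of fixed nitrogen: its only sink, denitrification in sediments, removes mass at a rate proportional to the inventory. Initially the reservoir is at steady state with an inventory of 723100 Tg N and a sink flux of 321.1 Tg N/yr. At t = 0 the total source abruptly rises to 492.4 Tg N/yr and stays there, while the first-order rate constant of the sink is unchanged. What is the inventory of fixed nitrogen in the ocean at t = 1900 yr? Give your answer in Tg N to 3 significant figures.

τ = M₀/F₀ = 723100/321.1 = 2252 yr; rate constant k = 1/τ.
New steady state M_∞ = F₁/k = F₁·τ = 492.4 × 2252 = 1.1089×10^6 Tg N.
M(t) = M_∞ + (M₀ − M_∞)·e^(−t/τ); t/τ = 1900/2252 = 0.8437, so e^(−t/τ) = 0.4301.
M(t) = 1.1089×10^6 − 385800 × 0.4301 = 942940 Tg N.

943000 Tg N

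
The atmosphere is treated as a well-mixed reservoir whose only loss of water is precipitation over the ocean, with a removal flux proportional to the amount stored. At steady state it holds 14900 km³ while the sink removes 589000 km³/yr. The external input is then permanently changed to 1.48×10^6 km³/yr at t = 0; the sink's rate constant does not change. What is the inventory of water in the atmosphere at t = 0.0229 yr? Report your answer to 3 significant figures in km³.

28300 km³

Residence time τ = M₀/F₀ = 0.02530 yr. The eventual steady state is M_∞ = M₀·(F₁/F₀) = 14900 × 1.48×10^6/589000 = 37440 km³.
The anomaly ΔM(t) = M(t) − M_∞ decays as ΔM₀·e^(−t/τ) with ΔM₀ = 14900 − 37440 = −22540 km³.
At t = 0.0229 yr, e^(−t/τ) = e^(−0.9052) = 0.4044, so ΔM = −9116 km³ and M = 37440 − 9116 = 28324 km³.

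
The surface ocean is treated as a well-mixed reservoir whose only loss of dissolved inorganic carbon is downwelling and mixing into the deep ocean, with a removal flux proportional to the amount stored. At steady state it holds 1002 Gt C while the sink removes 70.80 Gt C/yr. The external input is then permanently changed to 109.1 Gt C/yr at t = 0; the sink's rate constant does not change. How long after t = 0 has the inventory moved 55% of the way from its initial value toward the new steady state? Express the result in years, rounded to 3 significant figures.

11.3 yr

τ = M₀/F₀ = 1002/70.80 = 14.15 yr.
The remaining gap fraction is e^(−t/τ); 55% covered ⇒ e^(−t/τ) = 0.450.
t = −τ ln(0.450) = 14.15 × 0.7985 = 11.30 yr.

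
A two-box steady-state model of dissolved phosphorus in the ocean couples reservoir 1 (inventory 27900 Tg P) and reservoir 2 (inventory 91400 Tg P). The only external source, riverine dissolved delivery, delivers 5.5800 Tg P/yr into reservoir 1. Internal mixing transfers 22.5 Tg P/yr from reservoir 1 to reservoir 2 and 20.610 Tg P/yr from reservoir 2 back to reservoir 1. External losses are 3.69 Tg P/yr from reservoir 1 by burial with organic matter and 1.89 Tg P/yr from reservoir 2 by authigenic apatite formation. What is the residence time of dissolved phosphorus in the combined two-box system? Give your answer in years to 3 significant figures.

For the system as a whole, the A↔B exchange is internal and contributes nothing to the throughput; only the external sinks remove mass.
M_total = 27900 + 91400 = 119300 Tg P.
ΣF_external_out = 3.69 + 1.89 = 5.5800 Tg P/yr.
τ = M_total / ΣF_ext = 119300 / 5.5800 = 21380 yr.

21400 yr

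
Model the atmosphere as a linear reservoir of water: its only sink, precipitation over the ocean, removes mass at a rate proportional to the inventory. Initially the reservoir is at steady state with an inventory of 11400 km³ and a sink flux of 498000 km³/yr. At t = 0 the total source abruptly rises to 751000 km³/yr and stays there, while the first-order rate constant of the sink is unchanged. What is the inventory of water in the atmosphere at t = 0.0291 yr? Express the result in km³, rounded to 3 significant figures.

Residence time τ = M₀/F₀ = 0.02289 yr. The eventual steady state is M_∞ = M₀·(F₁/F₀) = 11400 × 751000/498000 = 17192 km³.
The anomaly ΔM(t) = M(t) − M_∞ decays as ΔM₀·e^(−t/τ) with ΔM₀ = 11400 − 17192 = −5792 km³.
At t = 0.0291 yr, e^(−t/τ) = e^(−1.271) = 0.2805, so ΔM = −1624 km³ and M = 17192 − 1624 = 15567 km³.

15600 km³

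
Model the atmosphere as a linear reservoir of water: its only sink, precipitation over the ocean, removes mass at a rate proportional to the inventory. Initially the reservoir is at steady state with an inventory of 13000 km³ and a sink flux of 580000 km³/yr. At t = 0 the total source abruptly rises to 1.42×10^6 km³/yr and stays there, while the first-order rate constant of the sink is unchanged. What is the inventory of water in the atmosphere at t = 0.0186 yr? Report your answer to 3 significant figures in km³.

23600 km³

The sink rate constant is k = F₀/M₀ = 580000/13000 = 44.62 yr⁻¹.
Solving dM/dt = F₁ − kM with M(0) = M₀ gives M(t) = F₁/k + (M₀ − F₁/k)·e^(−kt).
F₁/k = 1.42×10^6/44.62 = 31828 km³; kt = 44.62 × 0.0186 = 0.8298, e^(−kt) = 0.4361.
M(0.0186) = 31828 + (13000 − 31828) × 0.4361 = 31828 − 8211 = 23617 km³.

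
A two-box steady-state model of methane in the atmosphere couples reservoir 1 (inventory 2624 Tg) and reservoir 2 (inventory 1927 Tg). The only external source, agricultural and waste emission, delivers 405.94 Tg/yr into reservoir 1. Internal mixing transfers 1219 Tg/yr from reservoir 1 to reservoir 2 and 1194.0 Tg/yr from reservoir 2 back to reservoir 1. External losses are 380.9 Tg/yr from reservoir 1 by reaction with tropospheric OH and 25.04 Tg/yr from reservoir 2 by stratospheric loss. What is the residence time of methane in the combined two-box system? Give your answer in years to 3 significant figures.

11.2 yr

Residence time in the combined system uses the total inventory and the total *external* removal — internal exchanges between the two boxes cancel.
M_total = 2624 + 1927 = 4551.0 Tg.
ΣF_external_out = 380.9 + 25.04 = 405.94 Tg/yr.
τ = M_total / ΣF_ext = 4551.0 / 405.94 = 11.21 yr.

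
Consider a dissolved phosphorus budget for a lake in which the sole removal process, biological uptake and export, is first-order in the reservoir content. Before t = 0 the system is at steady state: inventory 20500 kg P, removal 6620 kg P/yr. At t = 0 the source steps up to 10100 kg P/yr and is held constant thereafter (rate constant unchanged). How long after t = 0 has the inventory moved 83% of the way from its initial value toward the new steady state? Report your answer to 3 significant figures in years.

τ = M₀/F₀ = 20500/6620 = 3.097 yr.
The remaining gap fraction is e^(−t/τ); 83% covered ⇒ e^(−t/τ) = 0.170.
t = −τ ln(0.170) = 3.097 × 1.772 = 5.487 yr.

5.49 yr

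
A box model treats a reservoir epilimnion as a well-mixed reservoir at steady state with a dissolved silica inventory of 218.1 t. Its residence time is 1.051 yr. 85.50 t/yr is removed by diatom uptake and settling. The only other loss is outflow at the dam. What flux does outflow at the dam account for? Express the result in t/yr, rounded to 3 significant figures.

122 t/yr

Total removal F = M/τ = 218.1 / 1.051 = 207.5 t/yr.
Outflow at the dam = F − (85.50) = 207.5 − 85.50 = 122.0 t/yr.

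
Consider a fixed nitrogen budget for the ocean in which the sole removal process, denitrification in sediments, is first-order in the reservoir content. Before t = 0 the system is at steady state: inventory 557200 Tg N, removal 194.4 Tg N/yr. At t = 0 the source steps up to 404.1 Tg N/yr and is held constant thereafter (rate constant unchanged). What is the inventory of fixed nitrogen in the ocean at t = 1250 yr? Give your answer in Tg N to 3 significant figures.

Residence time τ = M₀/F₀ = 2866 yr. The eventual steady state is M_∞ = M₀·(F₁/F₀) = 557200 × 404.1/194.4 = 1.1583×10^6 Tg N.
The anomaly ΔM(t) = M(t) − M_∞ decays as ΔM₀·e^(−t/τ) with ΔM₀ = 557200 − 1.1583×10^6 = −601100 Tg N.
At t = 1250 yr, e^(−t/τ) = e^(−0.4361) = 0.6465, so ΔM = −388600 Tg N and M = 1.1583×10^6 − 388600 = 769640 Tg N.

770000 Tg N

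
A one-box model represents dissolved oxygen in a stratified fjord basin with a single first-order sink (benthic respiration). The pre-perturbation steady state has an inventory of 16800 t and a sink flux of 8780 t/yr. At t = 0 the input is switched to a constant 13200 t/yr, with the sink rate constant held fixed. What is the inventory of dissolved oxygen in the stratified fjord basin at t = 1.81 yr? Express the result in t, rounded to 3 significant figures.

Residence time τ = M₀/F₀ = 1.913 yr. The eventual steady state is M_∞ = M₀·(F₁/F₀) = 16800 × 13200/8780 = 25257 t.
The anomaly ΔM(t) = M(t) − M_∞ decays as ΔM₀·e^(−t/τ) with ΔM₀ = 16800 − 25257 = −8457 t.
At t = 1.81 yr, e^(−t/τ) = e^(−0.9459) = 0.3883, so ΔM = −3284 t and M = 25257 − 3284 = 21973 t.

22000 t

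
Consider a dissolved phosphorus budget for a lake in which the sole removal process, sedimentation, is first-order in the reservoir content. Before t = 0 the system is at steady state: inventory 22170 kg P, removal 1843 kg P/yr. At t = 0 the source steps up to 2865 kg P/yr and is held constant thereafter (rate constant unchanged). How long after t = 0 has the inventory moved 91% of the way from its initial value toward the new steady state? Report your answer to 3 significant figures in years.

29.0 yr

τ = M₀/F₀ = 22170/1843 = 12.03 yr.
The remaining gap fraction is e^(−t/τ); 91% covered ⇒ e^(−t/τ) = 0.0900.
t = −τ ln(0.0900) = 12.03 × 2.408 = 28.97 yr.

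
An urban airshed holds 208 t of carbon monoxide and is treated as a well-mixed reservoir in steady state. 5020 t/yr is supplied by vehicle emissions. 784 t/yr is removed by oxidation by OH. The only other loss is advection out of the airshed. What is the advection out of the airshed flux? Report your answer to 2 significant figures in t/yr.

At steady state ΣF_in = ΣF_out.
ΣF_in = 5020.0 t/yr.
Advection out of the airshed flux = ΣF_in − (784) = 5020.0 − 784.0 = 4236 t/yr.

4200 t/yr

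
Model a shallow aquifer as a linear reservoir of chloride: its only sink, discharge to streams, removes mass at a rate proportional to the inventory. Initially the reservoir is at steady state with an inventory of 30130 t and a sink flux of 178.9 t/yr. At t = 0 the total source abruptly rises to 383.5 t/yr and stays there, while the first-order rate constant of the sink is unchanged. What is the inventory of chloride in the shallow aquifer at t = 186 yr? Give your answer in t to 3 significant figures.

53200 t

τ = M₀/F₀ = 30130/178.9 = 168.4 yr; rate constant k = 1/τ.
New steady state M_∞ = F₁/k = F₁·τ = 383.5 × 168.4 = 64588 t.
M(t) = M_∞ + (M₀ − M_∞)·e^(−t/τ); t/τ = 186/168.4 = 1.104, so e^(−t/τ) = 0.3314.
M(t) = 64588 − 34460 × 0.3314 = 53168 t.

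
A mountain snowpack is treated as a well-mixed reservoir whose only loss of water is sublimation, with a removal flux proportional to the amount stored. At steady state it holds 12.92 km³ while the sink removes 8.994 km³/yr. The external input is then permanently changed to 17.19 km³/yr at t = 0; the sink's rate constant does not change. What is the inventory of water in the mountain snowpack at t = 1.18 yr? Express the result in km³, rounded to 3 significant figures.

19.5 km³

The sink rate constant is k = F₀/M₀ = 8.994/12.92 = 0.6961 yr⁻¹.
Solving dM/dt = F₁ − kM with M(0) = M₀ gives M(t) = F₁/k + (M₀ − F₁/k)·e^(−kt).
F₁/k = 17.19/0.6961 = 24.694 km³; kt = 0.6961 × 1.18 = 0.8214, e^(−kt) = 0.4398.
M(1.18) = 24.694 + (12.92 − 24.694) × 0.4398 = 24.694 − 5.178 = 19.516 km³.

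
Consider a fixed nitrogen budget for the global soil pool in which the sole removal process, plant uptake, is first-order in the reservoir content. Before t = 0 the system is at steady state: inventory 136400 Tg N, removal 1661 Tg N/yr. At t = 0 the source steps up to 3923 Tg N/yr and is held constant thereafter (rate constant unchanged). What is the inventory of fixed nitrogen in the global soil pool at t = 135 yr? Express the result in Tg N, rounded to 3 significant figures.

286000 Tg N

The sink rate constant is k = F₀/M₀ = 1661/136400 = 0.01218 yr⁻¹.
Solving dM/dt = F₁ − kM with M(0) = M₀ gives M(t) = F₁/k + (M₀ − F₁/k)·e^(−kt).
F₁/k = 3923/0.01218 = 322150 Tg N; kt = 0.01218 × 135 = 1.644, e^(−kt) = 0.1932.
M(135) = 322150 + (136400 − 322150) × 0.1932 = 322150 − 35890 = 286260 Tg N.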